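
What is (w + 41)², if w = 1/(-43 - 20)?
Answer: 6666724/3969 ≈ 1679.7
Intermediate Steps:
w = -1/63 (w = 1/(-63) = -1/63 ≈ -0.015873)
(w + 41)² = (-1/63 + 41)² = (2582/63)² = 6666724/3969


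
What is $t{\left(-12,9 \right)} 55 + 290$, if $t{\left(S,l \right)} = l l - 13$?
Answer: $4030$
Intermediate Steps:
$t{\left(S,l \right)} = -13 + l^{2}$ ($t{\left(S,l \right)} = l^{2} - 13 = -13 + l^{2}$)
$t{\left(-12,9 \right)} 55 + 290 = \left(-13 + 9^{2}\right) 55 + 290 = \left(-13 + 81\right) 55 + 290 = 68 \cdot 55 + 290 = 3740 + 290 = 4030$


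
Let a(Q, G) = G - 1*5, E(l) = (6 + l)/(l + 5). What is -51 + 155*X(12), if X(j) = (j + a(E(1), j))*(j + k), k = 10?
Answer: 64739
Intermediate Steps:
E(l) = (6 + l)/(5 + l)
a(Q, G) = -5 + G (a(Q, G) = G - 5 = -5 + G)
X(j) = (-5 + 2*j)*(10 + j) (X(j) = (j + (-5 + j))*(j + 10) = (-5 + 2*j)*(10 + j))
-51 + 155*X(12) = -51 + 155*(-50 + 2*12² + 15*12) = -51 + 155*(-50 + 2*144 + 180) = -51 + 155*(-50 + 288 + 180) = -51 + 155*418 = -51 + 64790 = 64739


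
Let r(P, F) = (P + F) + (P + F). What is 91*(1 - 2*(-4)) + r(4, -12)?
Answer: 803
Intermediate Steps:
r(P, F) = 2*F + 2*P (r(P, F) = (F + P) + (F + P) = 2*F + 2*P)
91*(1 - 2*(-4)) + r(4, -12) = 91*(1 - 2*(-4)) + (2*(-12) + 2*4) = 91*(1 + 8) + (-24 + 8) = 91*9 - 16 = 819 - 16 = 803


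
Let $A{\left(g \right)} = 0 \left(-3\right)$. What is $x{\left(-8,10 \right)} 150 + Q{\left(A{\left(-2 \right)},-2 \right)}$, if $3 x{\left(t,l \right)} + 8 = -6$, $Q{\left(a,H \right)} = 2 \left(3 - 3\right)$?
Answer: $-700$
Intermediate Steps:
$A{\left(g \right)} = 0$
$Q{\left(a,H \right)} = 0$ ($Q{\left(a,H \right)} = 2 \cdot 0 = 0$)
$x{\left(t,l \right)} = - \frac{14}{3}$ ($x{\left(t,l \right)} = - \frac{8}{3} + \frac{1}{3} \left(-6\right) = - \frac{8}{3} - 2 = - \frac{14}{3}$)
$x{\left(-8,10 \right)} 150 + Q{\left(A{\left(-2 \right)},-2 \right)} = \left(- \frac{14}{3}\right) 150 + 0 = -700 + 0 = -700$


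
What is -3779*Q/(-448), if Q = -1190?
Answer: -321215/32 ≈ -10038.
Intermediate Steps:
-3779*Q/(-448) = -(-4497010)/(-448) = -(-4497010)*(-1)/448 = -3779*85/32 = -321215/32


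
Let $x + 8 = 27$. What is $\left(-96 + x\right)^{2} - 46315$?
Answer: $-40386$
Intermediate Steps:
$x = 19$ ($x = -8 + 27 = 19$)
$\left(-96 + x\right)^{2} - 46315 = \left(-96 + 19\right)^{2} - 46315 = \left(-77\right)^{2} - 46315 = 5929 - 46315 = -40386$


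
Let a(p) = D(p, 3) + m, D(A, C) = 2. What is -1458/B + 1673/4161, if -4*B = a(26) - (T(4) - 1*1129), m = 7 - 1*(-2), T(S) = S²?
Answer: 6536851/1169241 ≈ 5.5907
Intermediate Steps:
m = 9 (m = 7 + 2 = 9)
a(p) = 11 (a(p) = 2 + 9 = 11)
B = -281 (B = -(11 - (4² - 1*1129))/4 = -(11 - (16 - 1129))/4 = -(11 - 1*(-1113))/4 = -(11 + 1113)/4 = -¼*1124 = -281)
-1458/B + 1673/4161 = -1458/(-281) + 1673/4161 = -1458*(-1/281) + 1673*(1/4161) = 1458/281 + 1673/4161 = 6536851/1169241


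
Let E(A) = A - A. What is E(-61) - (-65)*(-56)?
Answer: -3640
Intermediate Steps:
E(A) = 0
E(-61) - (-65)*(-56) = 0 - (-65)*(-56) = 0 - 1*3640 = 0 - 3640 = -3640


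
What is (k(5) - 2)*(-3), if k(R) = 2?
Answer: 0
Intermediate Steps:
(k(5) - 2)*(-3) = (2 - 2)*(-3) = 0*(-3) = 0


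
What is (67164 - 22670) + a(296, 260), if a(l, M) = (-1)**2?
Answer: 44495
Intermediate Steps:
a(l, M) = 1
(67164 - 22670) + a(296, 260) = (67164 - 22670) + 1 = 44494 + 1 = 44495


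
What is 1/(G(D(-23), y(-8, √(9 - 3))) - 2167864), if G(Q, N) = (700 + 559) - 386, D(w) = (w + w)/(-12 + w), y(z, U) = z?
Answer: -1/2166991 ≈ -4.6147e-7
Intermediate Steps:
D(w) = 2*w/(-12 + w) (D(w) = (2*w)/(-12 + w) = 2*w/(-12 + w))
G(Q, N) = 873 (G(Q, N) = 1259 - 386 = 873)
1/(G(D(-23), y(-8, √(9 - 3))) - 2167864) = 1/(873 - 2167864) = 1/(-2166991) = -1/2166991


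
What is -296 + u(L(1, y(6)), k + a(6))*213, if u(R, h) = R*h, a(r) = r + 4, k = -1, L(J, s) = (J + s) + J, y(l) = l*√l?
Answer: 3538 + 11502*√6 ≈ 31712.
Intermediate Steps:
y(l) = l^(3/2)
L(J, s) = s + 2*J
a(r) = 4 + r
-296 + u(L(1, y(6)), k + a(6))*213 = -296 + ((6^(3/2) + 2*1)*(-1 + (4 + 6)))*213 = -296 + ((6*√6 + 2)*(-1 + 10))*213 = -296 + ((2 + 6*√6)*9)*213 = -296 + (18 + 54*√6)*213 = -296 + (3834 + 11502*√6) = 3538 + 11502*√6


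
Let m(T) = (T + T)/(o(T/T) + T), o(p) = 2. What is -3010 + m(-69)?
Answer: -201532/67 ≈ -3007.9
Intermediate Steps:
m(T) = 2*T/(2 + T) (m(T) = (T + T)/(2 + T) = (2*T)/(2 + T) = 2*T/(2 + T))
-3010 + m(-69) = -3010 + 2*(-69)/(2 - 69) = -3010 + 2*(-69)/(-67) = -3010 + 2*(-69)*(-1/67) = -3010 + 138/67 = -201532/67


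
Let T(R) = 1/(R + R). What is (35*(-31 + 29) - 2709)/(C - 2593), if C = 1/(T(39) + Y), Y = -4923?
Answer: 1067116547/995693927 ≈ 1.0717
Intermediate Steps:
T(R) = 1/(2*R)
C = -78/383993 (C = 1/((½)/39 - 4923) = 1/((½)*(1/39) - 4923) = 1/(1/78 - 4923) = 1/(-383993/78) = -78/383993 ≈ -0.00020313)
(35*(-31 + 29) - 2709)/(C - 2593) = (35*(-31 + 29) - 2709)/(-78/383993 - 2593) = (35*(-2) - 2709)/(-995693927/383993) = (-70 - 2709)*(-383993/995693927) = -2779*(-383993/995693927) = 1067116547/995693927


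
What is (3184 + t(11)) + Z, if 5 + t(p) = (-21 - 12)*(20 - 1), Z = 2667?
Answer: 5219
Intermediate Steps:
t(p) = -632 (t(p) = -5 + (-21 - 12)*(20 - 1) = -5 - 33*19 = -5 - 627 = -632)
(3184 + t(11)) + Z = (3184 - 632) + 2667 = 2552 + 2667 = 5219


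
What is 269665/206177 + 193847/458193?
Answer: 163525408264/94468858161 ≈ 1.7310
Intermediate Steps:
269665/206177 + 193847/458193 = 163525408264/94468858161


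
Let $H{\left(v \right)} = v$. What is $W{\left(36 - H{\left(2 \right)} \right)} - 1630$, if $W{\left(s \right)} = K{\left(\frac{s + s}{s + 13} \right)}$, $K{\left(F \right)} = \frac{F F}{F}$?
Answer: $- \frac{76542}{47} \approx -1628.6$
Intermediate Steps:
$K{\left(F \right)} = F$ ($K{\left(F \right)} = \frac{F^{2}}{F} = F$)
$W{\left(s \right)} = \frac{2 s}{13 + s}$ ($W{\left(s \right)} = \frac{s + s}{s + 13} = \frac{2 s}{13 + s}$)
$W{\left(36 - H{\left(2 \right)} \right)} - 1630 = \frac{2 \left(36 - 2\right)}{13 + \left(36 - 2\right)} - 1630 = 2 \cdot 34 \frac{1}{13 + 34} - 1630 = 2 \cdot 34 \cdot \frac{1}{47} - 1630 = \frac{68}{47} - 1630 = - \frac{76542}{47}$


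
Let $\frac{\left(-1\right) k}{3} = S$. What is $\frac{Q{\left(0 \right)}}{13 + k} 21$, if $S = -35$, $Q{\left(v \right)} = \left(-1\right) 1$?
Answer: $- \frac{21}{118} \approx -0.17797$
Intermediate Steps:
$Q{\left(v \right)} = -1$
$k = 105$ ($k = \left(-3\right) \left(-35\right) = 105$)
$\frac{Q{\left(0 \right)}}{13 + k} 21 = - \frac{1}{13 + 105} \cdot 21 = - \frac{1}{118} \cdot 21 = \left(-1\right) \frac{1}{118} \cdot 21 = \left(- \frac{1}{118}\right) 21 = - \frac{21}{118}$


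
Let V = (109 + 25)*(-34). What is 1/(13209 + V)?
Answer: 1/8653 ≈ 0.00011557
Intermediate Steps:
V = -4556 (V = 134*(-34) = -4556)
1/(13209 + V) = 1/(13209 - 4556) = 1/8653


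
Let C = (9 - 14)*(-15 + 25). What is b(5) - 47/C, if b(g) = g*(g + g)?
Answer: 2547/50 ≈ 50.940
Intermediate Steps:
C = -50 (C = -5*10 = -50)
b(g) = 2*g² (b(g) = g*(2*g) = 2*g²)
b(5) - 47/C = 2*5² - 47/(-50) = 2*25 - 1/50*(-47) = 50 + 47/50 = 2547/50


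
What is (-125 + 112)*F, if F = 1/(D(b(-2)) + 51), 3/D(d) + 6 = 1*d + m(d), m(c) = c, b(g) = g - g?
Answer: -26/101 ≈ -0.25743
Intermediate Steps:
b(g) = 0
D(d) = 3/(-6 + 2*d) (D(d) = 3/(-6 + (1*d + d)) = 3/(-6 + (d + d)) = 3/(-6 + 2*d))
F = 2/101 (F = 1/(3/(2*(-3 + 0)) + 51) = 1/((3/2)/(-3) + 51) = 1/((3/2)*(-⅓) + 51) = 1/(-½ + 51) = 1/(101/2) = 2/101 ≈ 0.019802)
(-125 + 112)*F = (-125 + 112)*(2/101) = -13*2/101 = -26/101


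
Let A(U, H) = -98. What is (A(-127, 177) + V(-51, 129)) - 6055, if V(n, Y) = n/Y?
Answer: -264596/43 ≈ -6153.4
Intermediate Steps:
(A(-127, 177) + V(-51, 129)) - 6055 = (-98 - 51/129) - 6055 = (-98 - 51*1/129) - 6055 = (-98 - 17/43) - 6055 = -4231/43 - 6055 = -264596/43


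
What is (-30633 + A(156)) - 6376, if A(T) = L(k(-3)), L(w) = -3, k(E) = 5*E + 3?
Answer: -37012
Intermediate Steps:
k(E) = 3 + 5*E
A(T) = -3
(-30633 + A(156)) - 6376 = (-30633 - 3) - 6376 = -30636 - 6376 = -37012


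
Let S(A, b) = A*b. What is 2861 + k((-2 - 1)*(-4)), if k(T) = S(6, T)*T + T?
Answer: 3737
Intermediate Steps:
k(T) = T + 6*T**2 (k(T) = (6*T)*T + T = 6*T**2 + T = T + 6*T**2)
2861 + k((-2 - 1)*(-4)) = 2861 + ((-2 - 1)*(-4))*(1 + 6*((-2 - 1)*(-4))) = 2861 + (-3*(-4))*(1 + 6*(-3*(-4))) = 2861 + 12*(1 + 6*12) = 2861 + 12*(1 + 72) = 2861 + 12*73 = 2861 + 876 = 3737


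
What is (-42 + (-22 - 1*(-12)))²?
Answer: 2704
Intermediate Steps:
(-42 + (-22 - 1*(-12)))² = (-42 + (-22 + 12))² = (-42 - 10)² = (-52)² = 2704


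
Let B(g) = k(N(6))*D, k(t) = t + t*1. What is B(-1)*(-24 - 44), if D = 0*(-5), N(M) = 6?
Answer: 0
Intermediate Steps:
D = 0
k(t) = 2*t (k(t) = t + t = 2*t)
B(g) = 0 (B(g) = (2*6)*0 = 12*0 = 0)
B(-1)*(-24 - 44) = 0*(-24 - 44) = 0*(-68) = 0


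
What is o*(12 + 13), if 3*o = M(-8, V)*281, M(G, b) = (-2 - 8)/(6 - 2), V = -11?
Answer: -35125/6 ≈ -5854.2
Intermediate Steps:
M(G, b) = -5/2 (M(G, b) = -10/4 = -10*¼ = -5/2)
o = -1405/6 (o = (-5/2*281)/3 = (⅓)*(-1405/2) = -1405/6 ≈ -234.17)
o*(12 + 13) = -1405*(12 + 13)/6 = -1405/6*25 = -35125/6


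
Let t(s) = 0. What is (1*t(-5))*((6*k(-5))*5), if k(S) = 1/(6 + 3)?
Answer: 0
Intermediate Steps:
k(S) = ⅑ (k(S) = 1/9 = ⅑)
(1*t(-5))*((6*k(-5))*5) = (1*0)*((6*(⅑))*5) = 0*((⅔)*5) = 0*(10/3) = 0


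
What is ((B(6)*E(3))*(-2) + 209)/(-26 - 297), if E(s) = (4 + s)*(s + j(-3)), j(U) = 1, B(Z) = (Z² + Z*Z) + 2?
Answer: 3935/323 ≈ 12.183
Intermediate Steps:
B(Z) = 2 + 2*Z² (B(Z) = (Z² + Z²) + 2 = 2*Z² + 2 = 2 + 2*Z²)
E(s) = (1 + s)*(4 + s) (E(s) = (4 + s)*(s + 1) = (4 + s)*(1 + s) = (1 + s)*(4 + s))
((B(6)*E(3))*(-2) + 209)/(-26 - 297) = (((2 + 2*6²)*(4 + 3² + 5*3))*(-2) + 209)/(-26 - 297) = (((2 + 2*36)*(4 + 9 + 15))*(-2) + 209)/(-323) = (((2 + 72)*28)*(-2) + 209)*(-1/323) = ((74*28)*(-2) + 209)*(-1/323) = (2072*(-2) + 209)*(-1/323) = (-4144 + 209)*(-1/323) = -3935*(-1/323) = 3935/323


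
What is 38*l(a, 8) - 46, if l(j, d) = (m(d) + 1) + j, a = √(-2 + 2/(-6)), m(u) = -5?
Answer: -198 + 38*I*√21/3 ≈ -198.0 + 58.046*I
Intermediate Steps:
a = I*√21/3 (a = √(-2 + 2*(-⅙)) = √(-2 - ⅓) = √(-7/3) = I*√21/3 ≈ 1.5275*I)
l(j, d) = -4 + j (l(j, d) = (-5 + 1) + j = -4 + j)
38*l(a, 8) - 46 = 38*(-4 + I*√21/3) - 46 = (-152 + 38*I*√21/3) - 46 = -198 + 38*I*√21/3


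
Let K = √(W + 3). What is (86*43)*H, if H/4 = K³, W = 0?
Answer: 44376*√3 ≈ 76862.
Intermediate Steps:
K = √3 (K = √(0 + 3) = √3 ≈ 1.7320)
H = 12*√3 (H = 4*(√3)³ = 4*(3*√3) = 12*√3 ≈ 20.785)
(86*43)*H = (86*43)*(12*√3) = 3698*(12*√3) = 44376*√3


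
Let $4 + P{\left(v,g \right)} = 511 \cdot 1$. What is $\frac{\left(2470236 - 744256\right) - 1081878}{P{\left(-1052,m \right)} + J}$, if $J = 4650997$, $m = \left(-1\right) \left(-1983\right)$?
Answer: $\frac{322051}{2325752} \approx 0.13847$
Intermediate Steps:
$m = 1983$
$P{\left(v,g \right)} = 507$ ($P{\left(v,g \right)} = -4 + 511 \cdot 1 = -4 + 511 = 507$)
$\frac{\left(2470236 - 744256\right) - 1081878}{P{\left(-1052,m \right)} + J} = \frac{\left(2470236 - 744256\right) - 1081878}{507 + 4650997} = \frac{1725980 - 1081878}{4651504} = 644102 \cdot \frac{1}{4651504} = \frac{322051}{2325752}$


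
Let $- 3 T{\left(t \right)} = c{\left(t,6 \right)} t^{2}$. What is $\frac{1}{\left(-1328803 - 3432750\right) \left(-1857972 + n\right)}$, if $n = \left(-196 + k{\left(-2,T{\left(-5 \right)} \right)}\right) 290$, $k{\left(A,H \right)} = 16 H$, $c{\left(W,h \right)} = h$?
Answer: $\frac{1}{10222159119036} \approx 9.7827 \cdot 10^{-14}$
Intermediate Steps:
$T{\left(t \right)} = - 2 t^{2}$ ($T{\left(t \right)} = - \frac{6 t^{2}}{3} = - 2 t^{2}$)
$n = -288840$ ($n = \left(-196 + 16 \left(- 2 \left(-5\right)^{2}\right)\right) 290 = \left(-196 + 16 \left(\left(-2\right) 25\right)\right) 290 = \left(-196 + 16 \left(-50\right)\right) 290 = \left(-196 - 800\right) 290 = \left(-996\right) 290 = -288840$)
$\frac{1}{\left(-1328803 - 3432750\right) \left(-1857972 + n\right)} = \frac{1}{\left(-1328803 - 3432750\right) \left(-1857972 - 288840\right)} = \frac{1}{\left(-4761553\right) \left(-2146812\right)} = \frac{1}{10222159119036}$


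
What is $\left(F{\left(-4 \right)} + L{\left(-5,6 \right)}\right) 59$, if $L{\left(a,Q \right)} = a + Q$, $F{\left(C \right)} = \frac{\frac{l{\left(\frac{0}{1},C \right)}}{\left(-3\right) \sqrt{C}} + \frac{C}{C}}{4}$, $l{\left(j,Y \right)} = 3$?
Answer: $\frac{295}{4} + \frac{59 i}{8} \approx 73.75 + 7.375 i$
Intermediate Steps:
$F{\left(C \right)} = \frac{1}{4} - \frac{1}{4 \sqrt{C}}$ ($F{\left(C \right)} = \frac{\frac{3}{\left(-3\right) \sqrt{C}} + \frac{C}{C}}{4} = \left(3 \left(- \frac{1}{3 \sqrt{C}}\right) + 1\right) \frac{1}{4} = \left(- \frac{1}{\sqrt{C}} + 1\right) \frac{1}{4} = \left(1 - \frac{1}{\sqrt{C}}\right) \frac{1}{4} = \frac{1}{4} - \frac{1}{4 \sqrt{C}}$)
$L{\left(a,Q \right)} = Q + a$
$\left(F{\left(-4 \right)} + L{\left(-5,6 \right)}\right) 59 = \left(\left(\frac{1}{4} - \frac{1}{4 \cdot 2 i}\right) + \left(6 - 5\right)\right) 59 = \left(\left(\frac{1}{4} - \frac{\left(- \frac{1}{2}\right) i}{4}\right) + 1\right) 59 = \left(\left(\frac{1}{4} + \frac{i}{8}\right) + 1\right) 59 = \left(\frac{5}{4} + \frac{i}{8}\right) 59 = \frac{295}{4} + \frac{59 i}{8}$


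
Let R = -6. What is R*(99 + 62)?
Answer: -966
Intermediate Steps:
R*(99 + 62) = -6*(99 + 62) = -6*161 = -966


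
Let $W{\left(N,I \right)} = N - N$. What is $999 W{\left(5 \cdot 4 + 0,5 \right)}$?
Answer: $0$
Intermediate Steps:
$W{\left(N,I \right)} = 0$
$999 W{\left(5 \cdot 4 + 0,5 \right)} = 999 \cdot 0 = 0$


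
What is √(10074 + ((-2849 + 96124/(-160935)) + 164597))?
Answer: √4450187083772010/160935 ≈ 414.51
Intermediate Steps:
√(10074 + ((-2849 + 96124/(-160935)) + 164597)) = √(10074 + ((-2849 + 96124*(-1/160935)) + 164597)) = √(10074 + ((-2849 - 96124/160935) + 164597)) = √(10074 + (-458599939/160935 + 164597)) = √(10074 + 26030818256/160935) = √(27652077446/160935) = √4450187083772010/160935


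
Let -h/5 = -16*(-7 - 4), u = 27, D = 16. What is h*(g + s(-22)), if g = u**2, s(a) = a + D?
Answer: -636240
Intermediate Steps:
s(a) = 16 + a (s(a) = a + 16 = 16 + a)
h = -880 (h = -(-80)*(-7 - 4) = -(-80)*(-11) = -5*176 = -880)
g = 729 (g = 27**2 = 729)
h*(g + s(-22)) = -880*(729 + (16 - 22)) = -880*(729 - 6) = -880*723 = -636240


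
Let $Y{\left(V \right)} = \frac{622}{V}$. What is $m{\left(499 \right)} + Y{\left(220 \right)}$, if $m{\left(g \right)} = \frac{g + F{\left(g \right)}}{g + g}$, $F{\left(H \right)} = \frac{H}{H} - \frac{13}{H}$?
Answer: $\frac{45580548}{13695055} \approx 3.3282$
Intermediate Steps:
$F{\left(H \right)} = 1 - \frac{13}{H}$
$m{\left(g \right)} = \frac{g + \frac{-13 + g}{g}}{2 g}$ ($m{\left(g \right)} = \frac{g + \frac{-13 + g}{g}}{g + g} = \frac{g + \frac{-13 + g}{g}}{2 g}$)
$m{\left(499 \right)} + Y{\left(220 \right)} = \frac{-13 + 499 + 499^{2}}{2 \cdot 249001} + \frac{622}{220} = \frac{1}{2} \cdot \frac{1}{249001} \left(-13 + 499 + 249001\right) + 622 \cdot \frac{1}{220} = \frac{1}{2} \cdot \frac{1}{249001} \cdot 249487 + \frac{311}{110} = \frac{249487}{498002} + \frac{311}{110} = \frac{45580548}{13695055}$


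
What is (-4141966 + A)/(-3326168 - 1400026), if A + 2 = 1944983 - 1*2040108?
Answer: 4237093/4726194 ≈ 0.89651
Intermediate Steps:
A = -95127 (A = -2 + (1944983 - 1*2040108) = -2 + (1944983 - 2040108) = -2 - 95125 = -95127)
(-4141966 + A)/(-3326168 - 1400026) = (-4141966 - 95127)/(-3326168 - 1400026) = -4237093/(-4726194) = -4237093*(-1/4726194) = 4237093/4726194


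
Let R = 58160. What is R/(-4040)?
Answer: -1454/101 ≈ -14.396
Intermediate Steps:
R/(-4040) = 58160/(-4040) = 58160*(-1/4040) = -1454/101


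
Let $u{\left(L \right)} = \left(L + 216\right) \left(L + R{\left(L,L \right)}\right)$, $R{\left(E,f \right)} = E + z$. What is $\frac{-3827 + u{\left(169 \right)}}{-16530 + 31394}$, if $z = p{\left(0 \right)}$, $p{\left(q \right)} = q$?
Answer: $\frac{126303}{14864} \approx 8.4972$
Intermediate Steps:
$z = 0$
$R{\left(E,f \right)} = E$ ($R{\left(E,f \right)} = E + 0 = E$)
$u{\left(L \right)} = 2 L \left(216 + L\right)$ ($u{\left(L \right)} = \left(L + 216\right) \left(L + L\right) = \left(216 + L\right) 2 L = 2 L \left(216 + L\right)$)
$\frac{-3827 + u{\left(169 \right)}}{-16530 + 31394} = \frac{-3827 + 2 \cdot 169 \left(216 + 169\right)}{-16530 + 31394} = \frac{-3827 + 2 \cdot 169 \cdot 385}{14864} = \left(-3827 + 130130\right) \frac{1}{14864} = 126303 \cdot \frac{1}{14864} = \frac{126303}{14864}$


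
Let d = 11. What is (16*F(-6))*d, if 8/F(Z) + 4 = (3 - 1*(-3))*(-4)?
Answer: -352/7 ≈ -50.286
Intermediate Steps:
F(Z) = -2/7 (F(Z) = 8/(-4 + (3 - 1*(-3))*(-4)) = 8/(-4 + (3 + 3)*(-4)) = 8/(-4 + 6*(-4)) = 8/(-4 - 24) = 8/(-28) = 8*(-1/28) = -2/7)
(16*F(-6))*d = (16*(-2/7))*11 = -32/7*11 = -352/7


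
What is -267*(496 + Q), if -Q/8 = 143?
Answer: 173016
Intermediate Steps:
Q = -1144 (Q = -8*143 = -1144)
-267*(496 + Q) = -267*(496 - 1144) = -267*(-648) = 173016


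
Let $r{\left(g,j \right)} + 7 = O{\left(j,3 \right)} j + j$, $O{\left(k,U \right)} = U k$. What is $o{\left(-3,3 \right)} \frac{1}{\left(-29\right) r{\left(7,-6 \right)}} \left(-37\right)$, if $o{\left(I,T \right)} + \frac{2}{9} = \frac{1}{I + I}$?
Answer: $- \frac{259}{49590} \approx -0.0052228$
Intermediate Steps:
$r{\left(g,j \right)} = -7 + j + 3 j^{2}$ ($r{\left(g,j \right)} = -7 + \left(3 j j + j\right) = -7 + \left(3 j^{2} + j\right) = -7 + \left(j + 3 j^{2}\right) = -7 + j + 3 j^{2}$)
$o{\left(I,T \right)} = - \frac{2}{9} + \frac{1}{2 I}$ ($o{\left(I,T \right)} = - \frac{2}{9} + \frac{1}{I + I} = - \frac{2}{9} + \frac{1}{2 I}$)
$o{\left(-3,3 \right)} \frac{1}{\left(-29\right) r{\left(7,-6 \right)}} \left(-37\right) = \frac{9 - -12}{18 \left(-3\right)} \frac{1}{\left(-29\right) \left(-7 - 6 + 3 \left(-6\right)^{2}\right)} \left(-37\right) = \frac{1}{18} \left(- \frac{1}{3}\right) \left(9 + 12\right) \left(- \frac{1}{29 \left(-7 - 6 + 3 \cdot 36\right)}\right) \left(-37\right) = \frac{1}{18} \left(- \frac{1}{3}\right) 21 \left(- \frac{1}{29 \left(-7 - 6 + 108\right)}\right) \left(-37\right) = - \frac{7 \left(- \frac{1}{29 \cdot 95}\right)}{18} \left(-37\right) = - \frac{7 \left(\left(- \frac{1}{29}\right) \frac{1}{95}\right)}{18} \left(-37\right) = \left(- \frac{7}{18}\right) \left(- \frac{1}{2755}\right) \left(-37\right) = \frac{7}{49590} \left(-37\right) = - \frac{259}{49590}$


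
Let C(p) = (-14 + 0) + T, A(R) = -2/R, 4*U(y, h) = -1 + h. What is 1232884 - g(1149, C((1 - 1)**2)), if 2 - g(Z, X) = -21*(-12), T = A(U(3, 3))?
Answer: 1233134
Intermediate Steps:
U(y, h) = -1/4 + h/4 (U(y, h) = (-1 + h)/4 = -1/4 + h/4)
T = -4 (T = -2/(-1/4 + (1/4)*3) = -2/(-1/4 + 3/4) = -2/1/2 = -2*2 = -4)
C(p) = -18 (C(p) = (-14 + 0) - 4 = -14 - 4 = -18)
g(Z, X) = -250 (g(Z, X) = 2 - (-21)*(-12) = 2 - 1*252 = 2 - 252 = -250)
1232884 - g(1149, C((1 - 1)**2)) = 1232884 - 1*(-250) = 1232884 + 250 = 1233134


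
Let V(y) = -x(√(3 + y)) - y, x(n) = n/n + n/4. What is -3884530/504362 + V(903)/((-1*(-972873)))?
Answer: -1889805148969/245340086013 - √906/3891492 ≈ -7.7028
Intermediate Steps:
x(n) = 1 + n/4 (x(n) = 1 + n*(¼) = 1 + n/4)
V(y) = -1 - y - √(3 + y)/4 (V(y) = -(1 + √(3 + y)/4) - y = (-1 - √(3 + y)/4) - y = -1 - y - √(3 + y)/4)
-3884530/504362 + V(903)/((-1*(-972873))) = -3884530/504362 + (-1 - 1*903 - √(3 + 903)/4)/((-1*(-972873))) = -3884530*1/504362 + (-1 - 903 - √906/4)/972873 = -1942265/252181 + (-904 - √906/4)*(1/972873) = -1942265/252181 + (-904/972873 - √906/3891492) = -1889805148969/245340086013 - √906/3891492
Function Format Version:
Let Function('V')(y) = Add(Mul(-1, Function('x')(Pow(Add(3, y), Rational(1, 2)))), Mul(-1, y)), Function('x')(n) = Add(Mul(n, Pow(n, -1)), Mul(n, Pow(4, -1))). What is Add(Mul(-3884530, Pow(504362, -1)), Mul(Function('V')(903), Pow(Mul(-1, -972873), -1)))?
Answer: Add(Rational(-1889805148969, 245340086013), Mul(Rational(-1, 3891492), Pow(906, Rational(1, 2)))) ≈ -7.7028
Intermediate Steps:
Function('x')(n) = Add(1, Mul(Rational(1, 4), n)) (Function('x')(n) = Add(1, Mul(n, Rational(1, 4))) = Add(1, Mul(Rational(1, 4), n)))
Function('V')(y) = Add(-1, Mul(-1, y), Mul(Rational(-1, 4), Pow(Add(3, y), Rational(1, 2)))) (Function('V')(y) = Add(Mul(-1, Add(1, Mul(Rational(1, 4), Pow(Add(3, y), Rational(1, 2))))), Mul(-1, y)) = Add(Add(-1, Mul(Rational(-1, 4), Pow(Add(3, y), Rational(1, 2)))), Mul(-1, y)) = Add(-1, Mul(-1, y), Mul(Rational(-1, 4), Pow(Add(3, y), Rational(1, 2)))))
Add(Mul(-3884530, Pow(504362, -1)), Mul(Function('V')(903), Pow(Mul(-1, -972873), -1))) = Add(Mul(-3884530, Pow(504362, -1)), Mul(Add(-1, Mul(-1, 903), Mul(Rational(-1, 4), Pow(Add(3, 903), Rational(1, 2)))), Pow(Mul(-1, -972873), -1))) = Add(Mul(-3884530, Rational(1, 504362)), Mul(Add(-1, -903, Mul(Rational(-1, 4), Pow(906, Rational(1, 2)))), Pow(972873, -1))) = Add(Rational(-1942265, 252181), Mul(Add(-904, Mul(Rational(-1, 4), Pow(906, Rational(1, 2)))), Rational(1, 972873))) = Add(Rational(-1942265, 252181), Add(Rational(-904, 972873), Mul(Rational(-1, 3891492), Pow(906, Rational(1, 2))))) = Add(Rational(-1889805148969, 245340086013), Mul(Rational(-1, 3891492), Pow(906, Rational(1, 2))))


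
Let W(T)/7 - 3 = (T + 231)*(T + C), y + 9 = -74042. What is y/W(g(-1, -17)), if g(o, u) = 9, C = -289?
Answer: 74051/470379 ≈ 0.15743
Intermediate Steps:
y = -74051 (y = -9 - 74042 = -74051)
W(T) = 21 + 7*(-289 + T)*(231 + T) (W(T) = 21 + 7*((T + 231)*(T - 289)) = 21 + 7*((231 + T)*(-289 + T)) = 21 + 7*((-289 + T)*(231 + T)) = 21 + 7*(-289 + T)*(231 + T))
y/W(g(-1, -17)) = -74051/(-467292 - 406*9 + 7*9²) = -74051/(-467292 - 3654 + 7*81) = -74051/(-467292 - 3654 + 567) = -74051/(-470379) = -74051*(-1/470379) = 74051/470379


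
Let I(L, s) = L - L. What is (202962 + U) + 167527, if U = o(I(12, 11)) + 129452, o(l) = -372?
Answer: 499569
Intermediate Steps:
I(L, s) = 0
U = 129080 (U = -372 + 129452 = 129080)
(202962 + U) + 167527 = (202962 + 129080) + 167527 = 332042 + 167527 = 499569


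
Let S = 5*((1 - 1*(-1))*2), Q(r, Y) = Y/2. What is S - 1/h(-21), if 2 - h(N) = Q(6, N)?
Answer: 498/25 ≈ 19.920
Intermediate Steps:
Q(r, Y) = Y/2 (Q(r, Y) = Y*(½) = Y/2)
h(N) = 2 - N/2
S = 20 (S = 5*((1 + 1)*2) = 5*(2*2) = 5*4 = 20)
S - 1/h(-21) = 20 - 1/(2 - ½*(-21)) = 20 - 1/(2 + 21/2) = 20 - 1/25/2 = 20 - 1*2/25 = 20 - 2/25 = 498/25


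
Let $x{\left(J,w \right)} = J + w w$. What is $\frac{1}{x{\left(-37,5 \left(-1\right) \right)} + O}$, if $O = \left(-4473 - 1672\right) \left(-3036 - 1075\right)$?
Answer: $\frac{1}{25262083} \approx 3.9585 \cdot 10^{-8}$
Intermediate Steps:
$O = 25262095$ ($O = \left(-6145\right) \left(-4111\right) = 25262095$)
$x{\left(J,w \right)} = J + w^{2}$
$\frac{1}{x{\left(-37,5 \left(-1\right) \right)} + O} = \frac{1}{\left(-37 + \left(5 \left(-1\right)\right)^{2}\right) + 25262095} = \frac{1}{\left(-37 + \left(-5\right)^{2}\right) + 25262095} = \frac{1}{\left(-37 + 25\right) + 25262095} = \frac{1}{-12 + 25262095} = \frac{1}{25262083}$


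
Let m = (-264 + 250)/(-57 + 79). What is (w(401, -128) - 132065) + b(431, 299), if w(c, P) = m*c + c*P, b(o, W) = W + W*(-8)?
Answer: -2043153/11 ≈ -1.8574e+5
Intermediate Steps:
b(o, W) = -7*W (b(o, W) = W - 8*W = -7*W)
m = -7/11 (m = -14/22 = -14*1/22 = -7/11 ≈ -0.63636)
w(c, P) = -7*c/11 + P*c (w(c, P) = -7*c/11 + c*P = -7*c/11 + P*c)
(w(401, -128) - 132065) + b(431, 299) = ((1/11)*401*(-7 + 11*(-128)) - 132065) - 7*299 = ((1/11)*401*(-7 - 1408) - 132065) - 2093 = ((1/11)*401*(-1415) - 132065) - 2093 = (-567415/11 - 132065) - 2093 = -2020130/11 - 2093 = -2043153/11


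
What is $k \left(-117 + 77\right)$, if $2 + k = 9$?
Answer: $-280$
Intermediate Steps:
$k = 7$ ($k = -2 + 9 = 7$)
$k \left(-117 + 77\right) = 7 \left(-117 + 77\right) = 7 \left(-40\right) = -280$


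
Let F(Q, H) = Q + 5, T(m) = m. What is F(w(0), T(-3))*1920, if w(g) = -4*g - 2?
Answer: 5760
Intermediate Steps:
w(g) = -2 - 4*g
F(Q, H) = 5 + Q
F(w(0), T(-3))*1920 = (5 + (-2 - 4*0))*1920 = (5 + (-2 + 0))*1920 = (5 - 2)*1920 = 3*1920 = 5760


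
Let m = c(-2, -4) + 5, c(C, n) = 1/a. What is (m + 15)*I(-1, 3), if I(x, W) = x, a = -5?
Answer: -99/5 ≈ -19.800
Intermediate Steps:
c(C, n) = -⅕ (c(C, n) = 1/(-5) = -⅕)
m = 24/5 (m = -⅕ + 5 = 24/5 ≈ 4.8000)
(m + 15)*I(-1, 3) = (24/5 + 15)*(-1) = (99/5)*(-1) = -99/5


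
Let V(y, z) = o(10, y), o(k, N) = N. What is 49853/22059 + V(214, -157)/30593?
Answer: 1529873455/674850987 ≈ 2.2670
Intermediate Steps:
V(y, z) = y
49853/22059 + V(214, -157)/30593 = 49853/22059 + 214/30593 = 1529873455/674850987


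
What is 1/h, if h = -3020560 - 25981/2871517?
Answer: -2871517/8673589415501 ≈ -3.3106e-7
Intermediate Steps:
h = -8673589415501/2871517 (h = -3020560 - 25981*1/2871517 = -3020560 - 25981/2871517 = -8673589415501/2871517 ≈ -3.0206e+6)
1/h = 1/(-8673589415501/2871517) = -2871517/8673589415501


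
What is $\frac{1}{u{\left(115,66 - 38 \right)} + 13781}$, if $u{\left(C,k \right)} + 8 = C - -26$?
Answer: $\frac{1}{13914} \approx 7.187 \cdot 10^{-5}$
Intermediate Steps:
$u{\left(C,k \right)} = 18 + C$ ($u{\left(C,k \right)} = -8 + \left(C - -26\right) = -8 + \left(C + 26\right) = -8 + \left(26 + C\right) = 18 + C$)
$\frac{1}{u{\left(115,66 - 38 \right)} + 13781} = \frac{1}{\left(18 + 115\right) + 13781} = \frac{1}{133 + 13781} = \frac{1}{13914}$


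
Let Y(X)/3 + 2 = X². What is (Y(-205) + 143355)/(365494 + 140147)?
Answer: 89808/168547 ≈ 0.53284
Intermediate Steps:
Y(X) = -6 + 3*X²
(Y(-205) + 143355)/(365494 + 140147) = ((-6 + 3*(-205)²) + 143355)/(365494 + 140147) = ((-6 + 3*42025) + 143355)/505641 = ((-6 + 126075) + 143355)*(1/505641) = (126069 + 143355)*(1/505641) = 269424*(1/505641) = 89808/168547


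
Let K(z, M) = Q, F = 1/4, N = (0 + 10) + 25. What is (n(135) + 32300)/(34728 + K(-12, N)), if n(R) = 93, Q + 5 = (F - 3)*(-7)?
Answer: 129572/138969 ≈ 0.93238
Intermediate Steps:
N = 35 (N = 10 + 25 = 35)
F = ¼ ≈ 0.25000
Q = 57/4 (Q = -5 + (¼ - 3)*(-7) = -5 - 11/4*(-7) = -5 + 77/4 = 57/4 ≈ 14.250)
K(z, M) = 57/4
(n(135) + 32300)/(34728 + K(-12, N)) = (93 + 32300)/(34728 + 57/4) = 32393/(138969/4) = 32393*(4/138969) = 129572/138969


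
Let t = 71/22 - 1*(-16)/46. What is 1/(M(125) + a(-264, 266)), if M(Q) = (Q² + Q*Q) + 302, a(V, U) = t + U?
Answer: 506/16101717 ≈ 3.1425e-5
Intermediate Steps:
t = 1809/506 (t = 71*(1/22) + 16*(1/46) = 71/22 + 8/23 = 1809/506 ≈ 3.5751)
a(V, U) = 1809/506 + U
M(Q) = 302 + 2*Q² (M(Q) = (Q² + Q²) + 302 = 2*Q² + 302 = 302 + 2*Q²)
1/(M(125) + a(-264, 266)) = 1/((302 + 2*125²) + (1809/506 + 266)) = 1/((302 + 2*15625) + 136405/506) = 1/((302 + 31250) + 136405/506) = 1/(31552 + 136405/506) = 1/(16101717/506) = 506/16101717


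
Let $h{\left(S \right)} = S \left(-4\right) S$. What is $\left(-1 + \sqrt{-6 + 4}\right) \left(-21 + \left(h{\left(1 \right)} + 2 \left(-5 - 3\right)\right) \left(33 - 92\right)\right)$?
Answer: $-1159 + 1159 i \sqrt{2} \approx -1159.0 + 1639.1 i$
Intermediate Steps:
$h{\left(S \right)} = - 4 S^{2}$ ($h{\left(S \right)} = - 4 S S = - 4 S^{2}$)
$\left(-1 + \sqrt{-6 + 4}\right) \left(-21 + \left(h{\left(1 \right)} + 2 \left(-5 - 3\right)\right) \left(33 - 92\right)\right) = \left(-1 + \sqrt{-6 + 4}\right) \left(-21 + \left(- 4 \cdot 1^{2} + 2 \left(-5 - 3\right)\right) \left(33 - 92\right)\right) = \left(-1 + \sqrt{-2}\right) \left(-21 + \left(\left(-4\right) 1 + 2 \left(-8\right)\right) \left(-59\right)\right) = \left(-1 + i \sqrt{2}\right) \left(-21 + \left(-4 - 16\right) \left(-59\right)\right) = \left(-1 + i \sqrt{2}\right) \left(-21 - -1180\right) = \left(-1 + i \sqrt{2}\right) \left(-21 + 1180\right) = \left(-1 + i \sqrt{2}\right) 1159 = -1159 + 1159 i \sqrt{2}$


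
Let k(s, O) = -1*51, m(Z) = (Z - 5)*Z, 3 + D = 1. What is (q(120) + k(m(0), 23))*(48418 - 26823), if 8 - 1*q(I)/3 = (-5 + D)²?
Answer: -3757530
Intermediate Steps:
D = -2 (D = -3 + 1 = -2)
q(I) = -123 (q(I) = 24 - 3*(-5 - 2)² = 24 - 3*(-7)² = 24 - 3*49 = 24 - 147 = -123)
m(Z) = Z*(-5 + Z) (m(Z) = (-5 + Z)*Z = Z*(-5 + Z))
k(s, O) = -51
(q(120) + k(m(0), 23))*(48418 - 26823) = (-123 - 51)*(48418 - 26823) = -174*21595 = -3757530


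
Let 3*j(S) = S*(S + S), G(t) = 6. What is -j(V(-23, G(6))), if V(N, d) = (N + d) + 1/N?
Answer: -307328/1587 ≈ -193.65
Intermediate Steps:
V(N, d) = N + d + 1/N
j(S) = 2*S²/3 (j(S) = (S*(S + S))/3 = (S*(2*S))/3 = (2*S²)/3 = 2*S²/3)
-j(V(-23, G(6))) = -2*(-23 + 6 + 1/(-23))²/3 = -2*(-23 + 6 - 1/23)²/3 = -2*(-392/23)²/3 = -2*153664/(3*529) = -1*307328/1587 = -307328/1587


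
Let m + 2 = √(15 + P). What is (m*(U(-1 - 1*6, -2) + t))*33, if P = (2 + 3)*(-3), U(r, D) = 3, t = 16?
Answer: -1254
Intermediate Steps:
P = -15 (P = 5*(-3) = -15)
m = -2 (m = -2 + √(15 - 15) = -2 + √0 = -2 + 0 = -2)
(m*(U(-1 - 1*6, -2) + t))*33 = -2*(3 + 16)*33 = -2*19*33 = -38*33 = -1254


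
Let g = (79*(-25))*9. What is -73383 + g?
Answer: -91158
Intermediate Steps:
g = -17775 (g = -1975*9 = -17775)
-73383 + g = -73383 - 17775 = -91158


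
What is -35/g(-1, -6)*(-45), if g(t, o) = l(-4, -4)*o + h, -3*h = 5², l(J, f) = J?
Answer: 4725/47 ≈ 100.53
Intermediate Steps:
h = -25/3 (h = -⅓*5² = -⅓*25 = -25/3 ≈ -8.3333)
g(t, o) = -25/3 - 4*o (g(t, o) = -4*o - 25/3 = -25/3 - 4*o)
-35/g(-1, -6)*(-45) = -35/(-25/3 - 4*(-6))*(-45) = -35/(-25/3 + 24)*(-45) = -35/47/3*(-45) = -35*3/47*(-45) = -105/47*(-45) = 4725/47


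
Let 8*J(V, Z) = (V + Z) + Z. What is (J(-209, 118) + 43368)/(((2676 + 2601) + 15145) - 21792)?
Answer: -346971/10960 ≈ -31.658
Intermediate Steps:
J(V, Z) = Z/4 + V/8 (J(V, Z) = ((V + Z) + Z)/8 = (V + 2*Z)/8 = Z/4 + V/8)
(J(-209, 118) + 43368)/(((2676 + 2601) + 15145) - 21792) = (((¼)*118 + (⅛)*(-209)) + 43368)/(((2676 + 2601) + 15145) - 21792) = ((59/2 - 209/8) + 43368)/((5277 + 15145) - 21792) = (27/8 + 43368)/(20422 - 21792) = (346971/8)/(-1370) = (346971/8)*(-1/1370) = -346971/10960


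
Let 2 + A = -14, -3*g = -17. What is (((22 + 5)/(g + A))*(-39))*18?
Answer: 56862/31 ≈ 1834.3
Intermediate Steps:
g = 17/3 (g = -1/3*(-17) = 17/3 ≈ 5.6667)
A = -16 (A = -2 - 14 = -16)
(((22 + 5)/(g + A))*(-39))*18 = (((22 + 5)/(17/3 - 16))*(-39))*18 = ((27/(-31/3))*(-39))*18 = ((27*(-3/31))*(-39))*18 = -81/31*(-39)*18 = (3159/31)*18 = 56862/31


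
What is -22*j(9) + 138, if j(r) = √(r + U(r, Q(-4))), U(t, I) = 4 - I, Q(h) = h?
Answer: 138 - 22*√17 ≈ 47.292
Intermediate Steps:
j(r) = √(8 + r) (j(r) = √(r + (4 - 1*(-4))) = √(r + (4 + 4)) = √(r + 8) = √(8 + r))
-22*j(9) + 138 = -22*√(8 + 9) + 138 = -22*√17 + 138 = 138 - 22*√17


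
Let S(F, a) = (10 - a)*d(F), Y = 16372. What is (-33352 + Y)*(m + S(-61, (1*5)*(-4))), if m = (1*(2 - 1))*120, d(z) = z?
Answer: 29035800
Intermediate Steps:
S(F, a) = F*(10 - a) (S(F, a) = (10 - a)*F = F*(10 - a))
m = 120 (m = (1*1)*120 = 1*120 = 120)
(-33352 + Y)*(m + S(-61, (1*5)*(-4))) = (-33352 + 16372)*(120 - 61*(10 - 1*5*(-4))) = -16980*(120 - 61*(10 - 5*(-4))) = -16980*(120 - 61*(10 - 1*(-20))) = -16980*(120 - 61*(10 + 20)) = -16980*(120 - 61*30) = -16980*(120 - 1830) = -16980*(-1710) = 29035800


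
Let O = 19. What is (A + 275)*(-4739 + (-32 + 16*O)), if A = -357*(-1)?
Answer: -2823144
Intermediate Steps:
A = 357
(A + 275)*(-4739 + (-32 + 16*O)) = (357 + 275)*(-4739 + (-32 + 16*19)) = 632*(-4739 + (-32 + 304)) = 632*(-4739 + 272) = 632*(-4467) = -2823144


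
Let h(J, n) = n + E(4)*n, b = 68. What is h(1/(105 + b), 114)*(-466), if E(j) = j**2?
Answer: -903108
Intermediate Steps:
h(J, n) = 17*n (h(J, n) = n + 4**2*n = n + 16*n = 17*n)
h(1/(105 + b), 114)*(-466) = (17*114)*(-466) = 1938*(-466) = -903108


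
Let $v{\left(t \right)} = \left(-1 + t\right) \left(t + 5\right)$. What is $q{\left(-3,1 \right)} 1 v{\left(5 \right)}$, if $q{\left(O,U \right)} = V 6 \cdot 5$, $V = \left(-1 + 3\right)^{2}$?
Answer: $4800$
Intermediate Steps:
$V = 4$ ($V = 2^{2} = 4$)
$q{\left(O,U \right)} = 120$ ($q{\left(O,U \right)} = 4 \cdot 6 \cdot 5 = 24 \cdot 5 = 120$)
$v{\left(t \right)} = \left(-1 + t\right) \left(5 + t\right)$
$q{\left(-3,1 \right)} 1 v{\left(5 \right)} = 120 \cdot 1 \left(-5 + 5^{2} + 4 \cdot 5\right) = 120 \left(-5 + 25 + 20\right) = 120 \cdot 40 = 4800$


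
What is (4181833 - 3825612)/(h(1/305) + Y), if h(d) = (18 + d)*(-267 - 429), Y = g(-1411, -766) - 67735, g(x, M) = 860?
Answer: -108647405/24218611 ≈ -4.4861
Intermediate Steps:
Y = -66875 (Y = 860 - 67735 = -66875)
h(d) = -12528 - 696*d (h(d) = (18 + d)*(-696) = -12528 - 696*d)
(4181833 - 3825612)/(h(1/305) + Y) = (4181833 - 3825612)/((-12528 - 696/305) - 66875) = 356221/((-12528 - 696*1/305) - 66875) = 356221/((-12528 - 696/305) - 66875) = 356221/(-3821736/305 - 66875) = 356221/(-24218611/305) = 356221*(-305/24218611) = -108647405/24218611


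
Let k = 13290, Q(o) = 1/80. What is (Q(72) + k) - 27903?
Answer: -1169039/80 ≈ -14613.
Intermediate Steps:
Q(o) = 1/80
(Q(72) + k) - 27903 = (1/80 + 13290) - 27903 = 1063201/80 - 27903 = -1169039/80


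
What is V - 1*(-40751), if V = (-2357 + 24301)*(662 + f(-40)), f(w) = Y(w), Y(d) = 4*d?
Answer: 11056639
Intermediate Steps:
f(w) = 4*w
V = 11015888 (V = (-2357 + 24301)*(662 + 4*(-40)) = 21944*(662 - 160) = 21944*502 = 11015888)
V - 1*(-40751) = 11015888 - 1*(-40751) = 11015888 + 40751 = 11056639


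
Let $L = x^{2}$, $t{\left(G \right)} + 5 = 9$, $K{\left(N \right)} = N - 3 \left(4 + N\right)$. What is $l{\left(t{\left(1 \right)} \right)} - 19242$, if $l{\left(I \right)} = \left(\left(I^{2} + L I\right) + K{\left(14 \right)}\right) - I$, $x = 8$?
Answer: $-19014$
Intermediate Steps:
$K{\left(N \right)} = -12 - 2 N$ ($K{\left(N \right)} = N - \left(12 + 3 N\right) = -12 - 2 N$)
$t{\left(G \right)} = 4$ ($t{\left(G \right)} = -5 + 9 = 4$)
$L = 64$ ($L = 8^{2} = 64$)
$l{\left(I \right)} = -40 + I^{2} + 63 I$ ($l{\left(I \right)} = \left(\left(I^{2} + 64 I\right) - 40\right) - I = \left(-40 + I^{2} + 64 I\right) - I = -40 + I^{2} + 63 I$)
$l{\left(t{\left(1 \right)} \right)} - 19242 = \left(-40 + 4^{2} + 63 \cdot 4\right) - 19242 = \left(-40 + 16 + 252\right) - 19242 = 228 - 19242 = -19014$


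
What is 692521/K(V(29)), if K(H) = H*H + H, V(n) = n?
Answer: 692521/870 ≈ 796.00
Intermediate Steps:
K(H) = H + H² (K(H) = H² + H = H + H²)
692521/K(V(29)) = 692521/((29*(1 + 29))) = 692521/((29*30)) = 692521/870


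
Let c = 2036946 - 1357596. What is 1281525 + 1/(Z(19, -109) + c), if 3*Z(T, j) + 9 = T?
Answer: 2611824841503/2038060 ≈ 1.2815e+6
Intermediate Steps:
Z(T, j) = -3 + T/3
c = 679350
1281525 + 1/(Z(19, -109) + c) = 1281525 + 1/((-3 + (⅓)*19) + 679350) = 1281525 + 1/((-3 + 19/3) + 679350) = 1281525 + 1/(10/3 + 679350) = 1281525 + 1/(2038060/3) = 1281525 + 3/2038060 = 2611824841503/2038060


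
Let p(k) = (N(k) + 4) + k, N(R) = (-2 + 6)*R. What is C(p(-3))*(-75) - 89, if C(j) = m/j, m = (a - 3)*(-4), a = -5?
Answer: 1421/11 ≈ 129.18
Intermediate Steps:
N(R) = 4*R
m = 32 (m = (-5 - 3)*(-4) = -8*(-4) = 32)
p(k) = 4 + 5*k (p(k) = (4*k + 4) + k = (4 + 4*k) + k = 4 + 5*k)
C(j) = 32/j
C(p(-3))*(-75) - 89 = (32/(4 + 5*(-3)))*(-75) - 89 = (32/(4 - 15))*(-75) - 89 = (32/(-11))*(-75) - 89 = (32*(-1/11))*(-75) - 89 = -32/11*(-75) - 89 = 2400/11 - 89 = 1421/11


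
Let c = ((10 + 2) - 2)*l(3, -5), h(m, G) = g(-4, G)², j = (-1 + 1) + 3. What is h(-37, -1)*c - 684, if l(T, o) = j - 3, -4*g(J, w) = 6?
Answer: -684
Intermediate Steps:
j = 3 (j = 0 + 3 = 3)
g(J, w) = -3/2 (g(J, w) = -¼*6 = -3/2)
l(T, o) = 0 (l(T, o) = 3 - 3 = 0)
h(m, G) = 9/4 (h(m, G) = (-3/2)² = 9/4)
c = 0 (c = ((10 + 2) - 2)*0 = (12 - 2)*0 = 10*0 = 0)
h(-37, -1)*c - 684 = (9/4)*0 - 684 = 0 - 684 = -684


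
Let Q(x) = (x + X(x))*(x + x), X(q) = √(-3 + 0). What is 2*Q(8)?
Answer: 256 + 32*I*√3 ≈ 256.0 + 55.426*I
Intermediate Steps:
X(q) = I*√3 (X(q) = √(-3) = I*√3)
Q(x) = 2*x*(x + I*√3) (Q(x) = (x + I*√3)*(x + x) = (x + I*√3)*(2*x) = 2*x*(x + I*√3))
2*Q(8) = 2*(2*8*(8 + I*√3)) = 2*(128 + 16*I*√3) = 256 + 32*I*√3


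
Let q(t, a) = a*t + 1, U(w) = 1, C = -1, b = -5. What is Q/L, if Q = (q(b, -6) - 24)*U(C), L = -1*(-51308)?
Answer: 7/51308 ≈ 0.00013643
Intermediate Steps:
L = 51308
q(t, a) = 1 + a*t
Q = 7 (Q = ((1 - 6*(-5)) - 24)*1 = ((1 + 30) - 24)*1 = (31 - 24)*1 = 7*1 = 7)
Q/L = 7/51308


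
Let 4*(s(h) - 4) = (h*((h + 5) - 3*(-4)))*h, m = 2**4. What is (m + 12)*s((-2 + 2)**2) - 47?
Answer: 65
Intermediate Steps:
m = 16
s(h) = 4 + h**2*(17 + h)/4 (s(h) = 4 + ((h*((h + 5) - 3*(-4)))*h)/4 = 4 + ((h*((5 + h) + 12))*h)/4 = 4 + ((h*(17 + h))*h)/4 = 4 + (h**2*(17 + h))/4 = 4 + h**2*(17 + h)/4)
(m + 12)*s((-2 + 2)**2) - 47 = (16 + 12)*(4 + ((-2 + 2)**2)**3/4 + 17*((-2 + 2)**2)**2/4) - 47 = 28*(4 + (0**2)**3/4 + 17*(0**2)**2/4) - 47 = 28*(4 + (1/4)*0**3 + (17/4)*0**2) - 47 = 28*(4 + (1/4)*0 + (17/4)*0) - 47 = 28*(4 + 0 + 0) - 47 = 28*4 - 47 = 112 - 47 = 65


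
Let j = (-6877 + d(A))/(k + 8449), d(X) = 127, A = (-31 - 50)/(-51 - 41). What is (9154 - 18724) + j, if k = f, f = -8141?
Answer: -1477155/154 ≈ -9591.9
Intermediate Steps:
k = -8141
A = 81/92 (A = -81/(-92) = -81*(-1/92) = 81/92 ≈ 0.88043)
j = -3375/154 (j = (-6877 + 127)/(-8141 + 8449) = -6750/308 = -6750*1/308 = -3375/154 ≈ -21.916)
(9154 - 18724) + j = (9154 - 18724) - 3375/154 = -9570 - 3375/154 = -1477155/154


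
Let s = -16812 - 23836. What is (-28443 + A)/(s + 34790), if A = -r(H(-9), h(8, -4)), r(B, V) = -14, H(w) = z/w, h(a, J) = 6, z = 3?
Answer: 28429/5858 ≈ 4.8530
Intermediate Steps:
H(w) = 3/w
s = -40648
A = 14 (A = -1*(-14) = 14)
(-28443 + A)/(s + 34790) = (-28443 + 14)/(-40648 + 34790) = -28429/(-5858) = -28429*(-1/5858) = 28429/5858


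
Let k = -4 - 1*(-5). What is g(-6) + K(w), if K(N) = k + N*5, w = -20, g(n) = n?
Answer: -105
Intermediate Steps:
k = 1 (k = -4 + 5 = 1)
K(N) = 1 + 5*N (K(N) = 1 + N*5 = 1 + 5*N)
g(-6) + K(w) = -6 + (1 + 5*(-20)) = -6 + (1 - 100) = -6 - 99 = -105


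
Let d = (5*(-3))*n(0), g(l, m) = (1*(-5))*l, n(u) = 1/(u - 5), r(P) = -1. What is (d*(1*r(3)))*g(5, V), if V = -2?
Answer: 75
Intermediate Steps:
n(u) = 1/(-5 + u)
g(l, m) = -5*l
d = 3 (d = (5*(-3))/(-5 + 0) = -15/(-5) = -15*(-1/5) = 3)
(d*(1*r(3)))*g(5, V) = (3*(1*(-1)))*(-5*5) = (3*(-1))*(-25) = -3*(-25) = 75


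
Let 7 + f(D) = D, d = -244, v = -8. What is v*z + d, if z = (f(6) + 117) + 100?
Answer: -1972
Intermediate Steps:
f(D) = -7 + D
z = 216 (z = ((-7 + 6) + 117) + 100 = (-1 + 117) + 100 = 116 + 100 = 216)
v*z + d = -8*216 - 244 = -1728 - 244 = -1972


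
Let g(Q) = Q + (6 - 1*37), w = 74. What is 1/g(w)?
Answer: 1/43 ≈ 0.023256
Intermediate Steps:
g(Q) = -31 + Q (g(Q) = Q + (6 - 37) = Q - 31 = -31 + Q)
1/g(w) = 1/(-31 + 74) = 1/43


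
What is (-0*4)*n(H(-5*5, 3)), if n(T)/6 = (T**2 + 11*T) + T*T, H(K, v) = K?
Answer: 0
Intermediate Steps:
n(T) = 12*T**2 + 66*T (n(T) = 6*((T**2 + 11*T) + T*T) = 6*((T**2 + 11*T) + T**2) = 6*(2*T**2 + 11*T) = 12*T**2 + 66*T)
(-0*4)*n(H(-5*5, 3)) = (-0*4)*(6*(-5*5)*(11 + 2*(-5*5))) = (-1*0)*(6*(-25)*(11 + 2*(-25))) = 0*(6*(-25)*(11 - 50)) = 0*(6*(-25)*(-39)) = 0*5850 = 0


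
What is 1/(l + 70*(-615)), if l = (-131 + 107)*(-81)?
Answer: -1/41106 ≈ -2.4327e-5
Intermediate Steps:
l = 1944 (l = -24*(-81) = 1944)
1/(l + 70*(-615)) = 1/(1944 + 70*(-615)) = 1/(1944 - 43050) = 1/(-41106) = -1/41106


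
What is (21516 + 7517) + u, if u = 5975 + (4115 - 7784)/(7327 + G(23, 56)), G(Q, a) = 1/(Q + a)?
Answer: 20263530821/578834 ≈ 35008.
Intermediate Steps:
u = 3458243299/578834 (u = 5975 + (4115 - 7784)/(7327 + 1/(23 + 56)) = 5975 - 3669/(7327 + 1/79) = 5975 - 3669/578834/79 = 5975 - 3669*79/578834 = 5975 - 289851/578834 = 3458243299/578834 ≈ 5974.5)
(21516 + 7517) + u = (21516 + 7517) + 3458243299/578834 = 29033 + 3458243299/578834 = 20263530821/578834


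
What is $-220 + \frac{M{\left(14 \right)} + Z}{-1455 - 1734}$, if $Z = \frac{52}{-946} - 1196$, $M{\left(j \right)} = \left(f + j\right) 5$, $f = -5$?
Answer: $- \frac{110434297}{502799} \approx -219.64$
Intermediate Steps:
$M{\left(j \right)} = -25 + 5 j$ ($M{\left(j \right)} = \left(-5 + j\right) 5 = -25 + 5 j$)
$Z = - \frac{565734}{473}$ ($Z = 52 \left(- \frac{1}{946}\right) - 1196 = - \frac{26}{473} - 1196 = - \frac{565734}{473} \approx -1196.1$)
$-220 + \frac{M{\left(14 \right)} + Z}{-1455 - 1734} = -220 + \frac{\left(-25 + 5 \cdot 14\right) - \frac{565734}{473}}{-1455 - 1734} = -220 + \frac{\left(-25 + 70\right) - \frac{565734}{473}}{-3189} = -220 + \left(45 - \frac{565734}{473}\right) \left(- \frac{1}{3189}\right) = -220 - - \frac{181483}{502799} = -220 + \frac{181483}{502799} = - \frac{110434297}{502799}$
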